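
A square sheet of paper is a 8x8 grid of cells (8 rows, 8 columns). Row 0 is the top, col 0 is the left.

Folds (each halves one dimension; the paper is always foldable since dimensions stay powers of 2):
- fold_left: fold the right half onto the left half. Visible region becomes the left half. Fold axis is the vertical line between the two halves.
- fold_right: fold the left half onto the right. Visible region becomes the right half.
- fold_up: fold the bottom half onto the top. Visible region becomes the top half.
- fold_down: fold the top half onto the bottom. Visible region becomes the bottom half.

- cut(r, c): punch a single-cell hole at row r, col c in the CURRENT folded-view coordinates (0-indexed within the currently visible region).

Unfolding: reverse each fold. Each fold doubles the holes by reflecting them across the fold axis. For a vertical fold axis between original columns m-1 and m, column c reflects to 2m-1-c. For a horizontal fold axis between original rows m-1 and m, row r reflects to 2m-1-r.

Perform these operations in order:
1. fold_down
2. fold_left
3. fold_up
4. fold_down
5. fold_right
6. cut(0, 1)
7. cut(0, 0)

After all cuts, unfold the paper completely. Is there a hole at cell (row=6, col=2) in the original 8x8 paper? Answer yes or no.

Op 1 fold_down: fold axis h@4; visible region now rows[4,8) x cols[0,8) = 4x8
Op 2 fold_left: fold axis v@4; visible region now rows[4,8) x cols[0,4) = 4x4
Op 3 fold_up: fold axis h@6; visible region now rows[4,6) x cols[0,4) = 2x4
Op 4 fold_down: fold axis h@5; visible region now rows[5,6) x cols[0,4) = 1x4
Op 5 fold_right: fold axis v@2; visible region now rows[5,6) x cols[2,4) = 1x2
Op 6 cut(0, 1): punch at orig (5,3); cuts so far [(5, 3)]; region rows[5,6) x cols[2,4) = 1x2
Op 7 cut(0, 0): punch at orig (5,2); cuts so far [(5, 2), (5, 3)]; region rows[5,6) x cols[2,4) = 1x2
Unfold 1 (reflect across v@2): 4 holes -> [(5, 0), (5, 1), (5, 2), (5, 3)]
Unfold 2 (reflect across h@5): 8 holes -> [(4, 0), (4, 1), (4, 2), (4, 3), (5, 0), (5, 1), (5, 2), (5, 3)]
Unfold 3 (reflect across h@6): 16 holes -> [(4, 0), (4, 1), (4, 2), (4, 3), (5, 0), (5, 1), (5, 2), (5, 3), (6, 0), (6, 1), (6, 2), (6, 3), (7, 0), (7, 1), (7, 2), (7, 3)]
Unfold 4 (reflect across v@4): 32 holes -> [(4, 0), (4, 1), (4, 2), (4, 3), (4, 4), (4, 5), (4, 6), (4, 7), (5, 0), (5, 1), (5, 2), (5, 3), (5, 4), (5, 5), (5, 6), (5, 7), (6, 0), (6, 1), (6, 2), (6, 3), (6, 4), (6, 5), (6, 6), (6, 7), (7, 0), (7, 1), (7, 2), (7, 3), (7, 4), (7, 5), (7, 6), (7, 7)]
Unfold 5 (reflect across h@4): 64 holes -> [(0, 0), (0, 1), (0, 2), (0, 3), (0, 4), (0, 5), (0, 6), (0, 7), (1, 0), (1, 1), (1, 2), (1, 3), (1, 4), (1, 5), (1, 6), (1, 7), (2, 0), (2, 1), (2, 2), (2, 3), (2, 4), (2, 5), (2, 6), (2, 7), (3, 0), (3, 1), (3, 2), (3, 3), (3, 4), (3, 5), (3, 6), (3, 7), (4, 0), (4, 1), (4, 2), (4, 3), (4, 4), (4, 5), (4, 6), (4, 7), (5, 0), (5, 1), (5, 2), (5, 3), (5, 4), (5, 5), (5, 6), (5, 7), (6, 0), (6, 1), (6, 2), (6, 3), (6, 4), (6, 5), (6, 6), (6, 7), (7, 0), (7, 1), (7, 2), (7, 3), (7, 4), (7, 5), (7, 6), (7, 7)]
Holes: [(0, 0), (0, 1), (0, 2), (0, 3), (0, 4), (0, 5), (0, 6), (0, 7), (1, 0), (1, 1), (1, 2), (1, 3), (1, 4), (1, 5), (1, 6), (1, 7), (2, 0), (2, 1), (2, 2), (2, 3), (2, 4), (2, 5), (2, 6), (2, 7), (3, 0), (3, 1), (3, 2), (3, 3), (3, 4), (3, 5), (3, 6), (3, 7), (4, 0), (4, 1), (4, 2), (4, 3), (4, 4), (4, 5), (4, 6), (4, 7), (5, 0), (5, 1), (5, 2), (5, 3), (5, 4), (5, 5), (5, 6), (5, 7), (6, 0), (6, 1), (6, 2), (6, 3), (6, 4), (6, 5), (6, 6), (6, 7), (7, 0), (7, 1), (7, 2), (7, 3), (7, 4), (7, 5), (7, 6), (7, 7)]

Answer: yes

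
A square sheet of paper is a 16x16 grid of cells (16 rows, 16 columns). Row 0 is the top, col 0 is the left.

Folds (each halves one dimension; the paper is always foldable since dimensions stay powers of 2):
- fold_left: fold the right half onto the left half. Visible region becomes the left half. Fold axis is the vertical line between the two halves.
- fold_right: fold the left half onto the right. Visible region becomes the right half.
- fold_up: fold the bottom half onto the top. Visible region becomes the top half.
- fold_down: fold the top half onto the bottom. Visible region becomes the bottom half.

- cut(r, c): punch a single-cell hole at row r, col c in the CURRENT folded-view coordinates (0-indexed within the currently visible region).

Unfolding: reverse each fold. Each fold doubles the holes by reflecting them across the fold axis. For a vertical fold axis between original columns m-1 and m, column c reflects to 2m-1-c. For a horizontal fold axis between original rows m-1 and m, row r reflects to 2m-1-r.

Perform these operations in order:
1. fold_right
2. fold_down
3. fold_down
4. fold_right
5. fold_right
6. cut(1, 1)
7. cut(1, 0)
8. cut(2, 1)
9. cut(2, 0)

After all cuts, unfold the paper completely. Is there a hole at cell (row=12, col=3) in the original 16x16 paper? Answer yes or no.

Answer: no

Derivation:
Op 1 fold_right: fold axis v@8; visible region now rows[0,16) x cols[8,16) = 16x8
Op 2 fold_down: fold axis h@8; visible region now rows[8,16) x cols[8,16) = 8x8
Op 3 fold_down: fold axis h@12; visible region now rows[12,16) x cols[8,16) = 4x8
Op 4 fold_right: fold axis v@12; visible region now rows[12,16) x cols[12,16) = 4x4
Op 5 fold_right: fold axis v@14; visible region now rows[12,16) x cols[14,16) = 4x2
Op 6 cut(1, 1): punch at orig (13,15); cuts so far [(13, 15)]; region rows[12,16) x cols[14,16) = 4x2
Op 7 cut(1, 0): punch at orig (13,14); cuts so far [(13, 14), (13, 15)]; region rows[12,16) x cols[14,16) = 4x2
Op 8 cut(2, 1): punch at orig (14,15); cuts so far [(13, 14), (13, 15), (14, 15)]; region rows[12,16) x cols[14,16) = 4x2
Op 9 cut(2, 0): punch at orig (14,14); cuts so far [(13, 14), (13, 15), (14, 14), (14, 15)]; region rows[12,16) x cols[14,16) = 4x2
Unfold 1 (reflect across v@14): 8 holes -> [(13, 12), (13, 13), (13, 14), (13, 15), (14, 12), (14, 13), (14, 14), (14, 15)]
Unfold 2 (reflect across v@12): 16 holes -> [(13, 8), (13, 9), (13, 10), (13, 11), (13, 12), (13, 13), (13, 14), (13, 15), (14, 8), (14, 9), (14, 10), (14, 11), (14, 12), (14, 13), (14, 14), (14, 15)]
Unfold 3 (reflect across h@12): 32 holes -> [(9, 8), (9, 9), (9, 10), (9, 11), (9, 12), (9, 13), (9, 14), (9, 15), (10, 8), (10, 9), (10, 10), (10, 11), (10, 12), (10, 13), (10, 14), (10, 15), (13, 8), (13, 9), (13, 10), (13, 11), (13, 12), (13, 13), (13, 14), (13, 15), (14, 8), (14, 9), (14, 10), (14, 11), (14, 12), (14, 13), (14, 14), (14, 15)]
Unfold 4 (reflect across h@8): 64 holes -> [(1, 8), (1, 9), (1, 10), (1, 11), (1, 12), (1, 13), (1, 14), (1, 15), (2, 8), (2, 9), (2, 10), (2, 11), (2, 12), (2, 13), (2, 14), (2, 15), (5, 8), (5, 9), (5, 10), (5, 11), (5, 12), (5, 13), (5, 14), (5, 15), (6, 8), (6, 9), (6, 10), (6, 11), (6, 12), (6, 13), (6, 14), (6, 15), (9, 8), (9, 9), (9, 10), (9, 11), (9, 12), (9, 13), (9, 14), (9, 15), (10, 8), (10, 9), (10, 10), (10, 11), (10, 12), (10, 13), (10, 14), (10, 15), (13, 8), (13, 9), (13, 10), (13, 11), (13, 12), (13, 13), (13, 14), (13, 15), (14, 8), (14, 9), (14, 10), (14, 11), (14, 12), (14, 13), (14, 14), (14, 15)]
Unfold 5 (reflect across v@8): 128 holes -> [(1, 0), (1, 1), (1, 2), (1, 3), (1, 4), (1, 5), (1, 6), (1, 7), (1, 8), (1, 9), (1, 10), (1, 11), (1, 12), (1, 13), (1, 14), (1, 15), (2, 0), (2, 1), (2, 2), (2, 3), (2, 4), (2, 5), (2, 6), (2, 7), (2, 8), (2, 9), (2, 10), (2, 11), (2, 12), (2, 13), (2, 14), (2, 15), (5, 0), (5, 1), (5, 2), (5, 3), (5, 4), (5, 5), (5, 6), (5, 7), (5, 8), (5, 9), (5, 10), (5, 11), (5, 12), (5, 13), (5, 14), (5, 15), (6, 0), (6, 1), (6, 2), (6, 3), (6, 4), (6, 5), (6, 6), (6, 7), (6, 8), (6, 9), (6, 10), (6, 11), (6, 12), (6, 13), (6, 14), (6, 15), (9, 0), (9, 1), (9, 2), (9, 3), (9, 4), (9, 5), (9, 6), (9, 7), (9, 8), (9, 9), (9, 10), (9, 11), (9, 12), (9, 13), (9, 14), (9, 15), (10, 0), (10, 1), (10, 2), (10, 3), (10, 4), (10, 5), (10, 6), (10, 7), (10, 8), (10, 9), (10, 10), (10, 11), (10, 12), (10, 13), (10, 14), (10, 15), (13, 0), (13, 1), (13, 2), (13, 3), (13, 4), (13, 5), (13, 6), (13, 7), (13, 8), (13, 9), (13, 10), (13, 11), (13, 12), (13, 13), (13, 14), (13, 15), (14, 0), (14, 1), (14, 2), (14, 3), (14, 4), (14, 5), (14, 6), (14, 7), (14, 8), (14, 9), (14, 10), (14, 11), (14, 12), (14, 13), (14, 14), (14, 15)]
Holes: [(1, 0), (1, 1), (1, 2), (1, 3), (1, 4), (1, 5), (1, 6), (1, 7), (1, 8), (1, 9), (1, 10), (1, 11), (1, 12), (1, 13), (1, 14), (1, 15), (2, 0), (2, 1), (2, 2), (2, 3), (2, 4), (2, 5), (2, 6), (2, 7), (2, 8), (2, 9), (2, 10), (2, 11), (2, 12), (2, 13), (2, 14), (2, 15), (5, 0), (5, 1), (5, 2), (5, 3), (5, 4), (5, 5), (5, 6), (5, 7), (5, 8), (5, 9), (5, 10), (5, 11), (5, 12), (5, 13), (5, 14), (5, 15), (6, 0), (6, 1), (6, 2), (6, 3), (6, 4), (6, 5), (6, 6), (6, 7), (6, 8), (6, 9), (6, 10), (6, 11), (6, 12), (6, 13), (6, 14), (6, 15), (9, 0), (9, 1), (9, 2), (9, 3), (9, 4), (9, 5), (9, 6), (9, 7), (9, 8), (9, 9), (9, 10), (9, 11), (9, 12), (9, 13), (9, 14), (9, 15), (10, 0), (10, 1), (10, 2), (10, 3), (10, 4), (10, 5), (10, 6), (10, 7), (10, 8), (10, 9), (10, 10), (10, 11), (10, 12), (10, 13), (10, 14), (10, 15), (13, 0), (13, 1), (13, 2), (13, 3), (13, 4), (13, 5), (13, 6), (13, 7), (13, 8), (13, 9), (13, 10), (13, 11), (13, 12), (13, 13), (13, 14), (13, 15), (14, 0), (14, 1), (14, 2), (14, 3), (14, 4), (14, 5), (14, 6), (14, 7), (14, 8), (14, 9), (14, 10), (14, 11), (14, 12), (14, 13), (14, 14), (14, 15)]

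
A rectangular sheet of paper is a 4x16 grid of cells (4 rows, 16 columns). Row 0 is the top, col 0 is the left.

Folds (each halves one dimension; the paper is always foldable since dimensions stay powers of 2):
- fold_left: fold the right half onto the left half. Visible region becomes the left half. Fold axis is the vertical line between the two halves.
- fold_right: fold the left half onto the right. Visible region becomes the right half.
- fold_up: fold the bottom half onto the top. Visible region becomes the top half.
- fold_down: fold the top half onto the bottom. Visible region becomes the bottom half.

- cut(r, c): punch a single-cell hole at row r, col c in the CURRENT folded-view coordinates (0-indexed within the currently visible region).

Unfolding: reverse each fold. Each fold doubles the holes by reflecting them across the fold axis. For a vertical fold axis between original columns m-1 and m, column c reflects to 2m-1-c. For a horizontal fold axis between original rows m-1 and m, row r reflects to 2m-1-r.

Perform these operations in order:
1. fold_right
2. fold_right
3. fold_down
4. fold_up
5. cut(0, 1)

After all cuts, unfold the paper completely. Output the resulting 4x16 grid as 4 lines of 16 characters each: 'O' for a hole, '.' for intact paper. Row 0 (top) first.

Answer: ..O..O....O..O..
..O..O....O..O..
..O..O....O..O..
..O..O....O..O..

Derivation:
Op 1 fold_right: fold axis v@8; visible region now rows[0,4) x cols[8,16) = 4x8
Op 2 fold_right: fold axis v@12; visible region now rows[0,4) x cols[12,16) = 4x4
Op 3 fold_down: fold axis h@2; visible region now rows[2,4) x cols[12,16) = 2x4
Op 4 fold_up: fold axis h@3; visible region now rows[2,3) x cols[12,16) = 1x4
Op 5 cut(0, 1): punch at orig (2,13); cuts so far [(2, 13)]; region rows[2,3) x cols[12,16) = 1x4
Unfold 1 (reflect across h@3): 2 holes -> [(2, 13), (3, 13)]
Unfold 2 (reflect across h@2): 4 holes -> [(0, 13), (1, 13), (2, 13), (3, 13)]
Unfold 3 (reflect across v@12): 8 holes -> [(0, 10), (0, 13), (1, 10), (1, 13), (2, 10), (2, 13), (3, 10), (3, 13)]
Unfold 4 (reflect across v@8): 16 holes -> [(0, 2), (0, 5), (0, 10), (0, 13), (1, 2), (1, 5), (1, 10), (1, 13), (2, 2), (2, 5), (2, 10), (2, 13), (3, 2), (3, 5), (3, 10), (3, 13)]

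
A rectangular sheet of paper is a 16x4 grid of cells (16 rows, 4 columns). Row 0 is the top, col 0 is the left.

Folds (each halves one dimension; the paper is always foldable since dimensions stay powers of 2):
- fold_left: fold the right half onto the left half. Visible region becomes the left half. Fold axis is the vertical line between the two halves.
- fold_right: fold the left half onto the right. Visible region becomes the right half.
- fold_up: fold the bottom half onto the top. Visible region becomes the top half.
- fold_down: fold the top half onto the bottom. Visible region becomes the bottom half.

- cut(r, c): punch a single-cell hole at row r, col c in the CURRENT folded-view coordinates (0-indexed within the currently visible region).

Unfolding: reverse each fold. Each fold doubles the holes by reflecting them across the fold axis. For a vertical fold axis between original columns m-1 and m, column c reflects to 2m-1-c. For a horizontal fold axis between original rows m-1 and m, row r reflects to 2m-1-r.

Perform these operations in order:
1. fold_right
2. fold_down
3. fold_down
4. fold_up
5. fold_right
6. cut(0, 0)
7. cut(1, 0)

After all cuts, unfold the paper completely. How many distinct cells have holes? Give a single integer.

Op 1 fold_right: fold axis v@2; visible region now rows[0,16) x cols[2,4) = 16x2
Op 2 fold_down: fold axis h@8; visible region now rows[8,16) x cols[2,4) = 8x2
Op 3 fold_down: fold axis h@12; visible region now rows[12,16) x cols[2,4) = 4x2
Op 4 fold_up: fold axis h@14; visible region now rows[12,14) x cols[2,4) = 2x2
Op 5 fold_right: fold axis v@3; visible region now rows[12,14) x cols[3,4) = 2x1
Op 6 cut(0, 0): punch at orig (12,3); cuts so far [(12, 3)]; region rows[12,14) x cols[3,4) = 2x1
Op 7 cut(1, 0): punch at orig (13,3); cuts so far [(12, 3), (13, 3)]; region rows[12,14) x cols[3,4) = 2x1
Unfold 1 (reflect across v@3): 4 holes -> [(12, 2), (12, 3), (13, 2), (13, 3)]
Unfold 2 (reflect across h@14): 8 holes -> [(12, 2), (12, 3), (13, 2), (13, 3), (14, 2), (14, 3), (15, 2), (15, 3)]
Unfold 3 (reflect across h@12): 16 holes -> [(8, 2), (8, 3), (9, 2), (9, 3), (10, 2), (10, 3), (11, 2), (11, 3), (12, 2), (12, 3), (13, 2), (13, 3), (14, 2), (14, 3), (15, 2), (15, 3)]
Unfold 4 (reflect across h@8): 32 holes -> [(0, 2), (0, 3), (1, 2), (1, 3), (2, 2), (2, 3), (3, 2), (3, 3), (4, 2), (4, 3), (5, 2), (5, 3), (6, 2), (6, 3), (7, 2), (7, 3), (8, 2), (8, 3), (9, 2), (9, 3), (10, 2), (10, 3), (11, 2), (11, 3), (12, 2), (12, 3), (13, 2), (13, 3), (14, 2), (14, 3), (15, 2), (15, 3)]
Unfold 5 (reflect across v@2): 64 holes -> [(0, 0), (0, 1), (0, 2), (0, 3), (1, 0), (1, 1), (1, 2), (1, 3), (2, 0), (2, 1), (2, 2), (2, 3), (3, 0), (3, 1), (3, 2), (3, 3), (4, 0), (4, 1), (4, 2), (4, 3), (5, 0), (5, 1), (5, 2), (5, 3), (6, 0), (6, 1), (6, 2), (6, 3), (7, 0), (7, 1), (7, 2), (7, 3), (8, 0), (8, 1), (8, 2), (8, 3), (9, 0), (9, 1), (9, 2), (9, 3), (10, 0), (10, 1), (10, 2), (10, 3), (11, 0), (11, 1), (11, 2), (11, 3), (12, 0), (12, 1), (12, 2), (12, 3), (13, 0), (13, 1), (13, 2), (13, 3), (14, 0), (14, 1), (14, 2), (14, 3), (15, 0), (15, 1), (15, 2), (15, 3)]

Answer: 64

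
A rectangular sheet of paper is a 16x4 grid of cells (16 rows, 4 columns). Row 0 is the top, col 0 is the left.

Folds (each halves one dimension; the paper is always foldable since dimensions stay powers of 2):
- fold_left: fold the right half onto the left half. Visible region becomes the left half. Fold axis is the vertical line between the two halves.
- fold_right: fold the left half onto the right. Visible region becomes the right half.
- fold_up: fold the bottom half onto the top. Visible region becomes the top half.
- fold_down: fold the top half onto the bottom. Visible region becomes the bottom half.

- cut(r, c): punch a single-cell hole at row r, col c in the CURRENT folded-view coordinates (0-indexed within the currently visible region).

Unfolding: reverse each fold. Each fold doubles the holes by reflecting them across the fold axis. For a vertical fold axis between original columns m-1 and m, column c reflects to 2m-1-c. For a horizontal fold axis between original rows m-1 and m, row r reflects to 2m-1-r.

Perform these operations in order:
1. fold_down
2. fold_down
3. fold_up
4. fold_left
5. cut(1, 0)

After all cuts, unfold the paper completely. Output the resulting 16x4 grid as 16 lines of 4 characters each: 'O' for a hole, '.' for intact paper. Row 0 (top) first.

Answer: ....
O..O
O..O
....
....
O..O
O..O
....
....
O..O
O..O
....
....
O..O
O..O
....

Derivation:
Op 1 fold_down: fold axis h@8; visible region now rows[8,16) x cols[0,4) = 8x4
Op 2 fold_down: fold axis h@12; visible region now rows[12,16) x cols[0,4) = 4x4
Op 3 fold_up: fold axis h@14; visible region now rows[12,14) x cols[0,4) = 2x4
Op 4 fold_left: fold axis v@2; visible region now rows[12,14) x cols[0,2) = 2x2
Op 5 cut(1, 0): punch at orig (13,0); cuts so far [(13, 0)]; region rows[12,14) x cols[0,2) = 2x2
Unfold 1 (reflect across v@2): 2 holes -> [(13, 0), (13, 3)]
Unfold 2 (reflect across h@14): 4 holes -> [(13, 0), (13, 3), (14, 0), (14, 3)]
Unfold 3 (reflect across h@12): 8 holes -> [(9, 0), (9, 3), (10, 0), (10, 3), (13, 0), (13, 3), (14, 0), (14, 3)]
Unfold 4 (reflect across h@8): 16 holes -> [(1, 0), (1, 3), (2, 0), (2, 3), (5, 0), (5, 3), (6, 0), (6, 3), (9, 0), (9, 3), (10, 0), (10, 3), (13, 0), (13, 3), (14, 0), (14, 3)]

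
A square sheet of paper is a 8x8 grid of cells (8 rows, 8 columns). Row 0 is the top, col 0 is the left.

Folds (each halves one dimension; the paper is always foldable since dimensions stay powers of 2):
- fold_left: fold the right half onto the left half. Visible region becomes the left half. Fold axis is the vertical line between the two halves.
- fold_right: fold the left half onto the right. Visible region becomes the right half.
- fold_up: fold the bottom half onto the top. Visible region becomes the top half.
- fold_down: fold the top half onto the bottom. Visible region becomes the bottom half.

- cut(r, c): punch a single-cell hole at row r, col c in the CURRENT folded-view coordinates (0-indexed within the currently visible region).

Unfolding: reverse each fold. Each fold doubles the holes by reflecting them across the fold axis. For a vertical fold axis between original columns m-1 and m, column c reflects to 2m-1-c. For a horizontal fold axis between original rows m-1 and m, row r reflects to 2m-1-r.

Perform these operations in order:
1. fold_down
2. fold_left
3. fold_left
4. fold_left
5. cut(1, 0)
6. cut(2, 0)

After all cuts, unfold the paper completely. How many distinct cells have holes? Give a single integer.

Op 1 fold_down: fold axis h@4; visible region now rows[4,8) x cols[0,8) = 4x8
Op 2 fold_left: fold axis v@4; visible region now rows[4,8) x cols[0,4) = 4x4
Op 3 fold_left: fold axis v@2; visible region now rows[4,8) x cols[0,2) = 4x2
Op 4 fold_left: fold axis v@1; visible region now rows[4,8) x cols[0,1) = 4x1
Op 5 cut(1, 0): punch at orig (5,0); cuts so far [(5, 0)]; region rows[4,8) x cols[0,1) = 4x1
Op 6 cut(2, 0): punch at orig (6,0); cuts so far [(5, 0), (6, 0)]; region rows[4,8) x cols[0,1) = 4x1
Unfold 1 (reflect across v@1): 4 holes -> [(5, 0), (5, 1), (6, 0), (6, 1)]
Unfold 2 (reflect across v@2): 8 holes -> [(5, 0), (5, 1), (5, 2), (5, 3), (6, 0), (6, 1), (6, 2), (6, 3)]
Unfold 3 (reflect across v@4): 16 holes -> [(5, 0), (5, 1), (5, 2), (5, 3), (5, 4), (5, 5), (5, 6), (5, 7), (6, 0), (6, 1), (6, 2), (6, 3), (6, 4), (6, 5), (6, 6), (6, 7)]
Unfold 4 (reflect across h@4): 32 holes -> [(1, 0), (1, 1), (1, 2), (1, 3), (1, 4), (1, 5), (1, 6), (1, 7), (2, 0), (2, 1), (2, 2), (2, 3), (2, 4), (2, 5), (2, 6), (2, 7), (5, 0), (5, 1), (5, 2), (5, 3), (5, 4), (5, 5), (5, 6), (5, 7), (6, 0), (6, 1), (6, 2), (6, 3), (6, 4), (6, 5), (6, 6), (6, 7)]

Answer: 32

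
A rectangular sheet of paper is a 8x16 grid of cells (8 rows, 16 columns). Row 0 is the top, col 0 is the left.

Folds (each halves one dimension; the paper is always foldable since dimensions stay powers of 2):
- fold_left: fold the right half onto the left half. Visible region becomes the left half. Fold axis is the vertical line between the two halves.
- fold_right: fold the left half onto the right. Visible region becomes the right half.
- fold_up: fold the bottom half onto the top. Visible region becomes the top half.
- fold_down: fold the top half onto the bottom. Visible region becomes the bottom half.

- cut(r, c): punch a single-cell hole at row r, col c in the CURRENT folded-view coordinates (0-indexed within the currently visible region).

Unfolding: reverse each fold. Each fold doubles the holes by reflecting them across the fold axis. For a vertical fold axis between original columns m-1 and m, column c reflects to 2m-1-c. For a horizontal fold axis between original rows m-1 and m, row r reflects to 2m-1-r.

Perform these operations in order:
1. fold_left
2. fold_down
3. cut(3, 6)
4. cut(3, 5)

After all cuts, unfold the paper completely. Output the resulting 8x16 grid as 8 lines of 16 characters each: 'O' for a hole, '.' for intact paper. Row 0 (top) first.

Op 1 fold_left: fold axis v@8; visible region now rows[0,8) x cols[0,8) = 8x8
Op 2 fold_down: fold axis h@4; visible region now rows[4,8) x cols[0,8) = 4x8
Op 3 cut(3, 6): punch at orig (7,6); cuts so far [(7, 6)]; region rows[4,8) x cols[0,8) = 4x8
Op 4 cut(3, 5): punch at orig (7,5); cuts so far [(7, 5), (7, 6)]; region rows[4,8) x cols[0,8) = 4x8
Unfold 1 (reflect across h@4): 4 holes -> [(0, 5), (0, 6), (7, 5), (7, 6)]
Unfold 2 (reflect across v@8): 8 holes -> [(0, 5), (0, 6), (0, 9), (0, 10), (7, 5), (7, 6), (7, 9), (7, 10)]

Answer: .....OO..OO.....
................
................
................
................
................
................
.....OO..OO.....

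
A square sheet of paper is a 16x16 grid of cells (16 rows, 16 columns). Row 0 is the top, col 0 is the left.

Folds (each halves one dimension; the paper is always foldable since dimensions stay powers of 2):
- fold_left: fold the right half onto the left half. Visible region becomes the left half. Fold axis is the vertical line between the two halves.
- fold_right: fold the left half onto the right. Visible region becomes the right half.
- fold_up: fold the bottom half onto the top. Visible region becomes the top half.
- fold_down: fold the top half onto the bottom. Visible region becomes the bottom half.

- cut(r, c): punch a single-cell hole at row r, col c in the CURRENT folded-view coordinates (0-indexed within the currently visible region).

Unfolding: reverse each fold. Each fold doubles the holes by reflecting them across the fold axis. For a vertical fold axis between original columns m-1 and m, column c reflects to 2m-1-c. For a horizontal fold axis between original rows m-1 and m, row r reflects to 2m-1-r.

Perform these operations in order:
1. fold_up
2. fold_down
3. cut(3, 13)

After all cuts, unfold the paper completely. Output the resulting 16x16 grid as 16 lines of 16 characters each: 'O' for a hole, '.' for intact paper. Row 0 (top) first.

Answer: .............O..
................
................
................
................
................
................
.............O..
.............O..
................
................
................
................
................
................
.............O..

Derivation:
Op 1 fold_up: fold axis h@8; visible region now rows[0,8) x cols[0,16) = 8x16
Op 2 fold_down: fold axis h@4; visible region now rows[4,8) x cols[0,16) = 4x16
Op 3 cut(3, 13): punch at orig (7,13); cuts so far [(7, 13)]; region rows[4,8) x cols[0,16) = 4x16
Unfold 1 (reflect across h@4): 2 holes -> [(0, 13), (7, 13)]
Unfold 2 (reflect across h@8): 4 holes -> [(0, 13), (7, 13), (8, 13), (15, 13)]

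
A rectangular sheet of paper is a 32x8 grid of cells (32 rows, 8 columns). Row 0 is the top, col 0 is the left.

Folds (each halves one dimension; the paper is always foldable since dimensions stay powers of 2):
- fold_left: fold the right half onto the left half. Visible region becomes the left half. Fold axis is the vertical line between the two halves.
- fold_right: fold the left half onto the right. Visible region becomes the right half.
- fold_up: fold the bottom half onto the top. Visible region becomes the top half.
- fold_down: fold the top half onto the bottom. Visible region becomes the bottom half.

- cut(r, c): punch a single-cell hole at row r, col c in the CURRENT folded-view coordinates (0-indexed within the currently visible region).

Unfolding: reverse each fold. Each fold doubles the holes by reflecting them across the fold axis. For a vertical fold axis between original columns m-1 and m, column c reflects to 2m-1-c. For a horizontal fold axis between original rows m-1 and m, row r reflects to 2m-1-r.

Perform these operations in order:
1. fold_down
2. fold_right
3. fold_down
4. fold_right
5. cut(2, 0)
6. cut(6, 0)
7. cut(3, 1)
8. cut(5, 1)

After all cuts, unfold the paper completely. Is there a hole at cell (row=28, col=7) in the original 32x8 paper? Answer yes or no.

Answer: no

Derivation:
Op 1 fold_down: fold axis h@16; visible region now rows[16,32) x cols[0,8) = 16x8
Op 2 fold_right: fold axis v@4; visible region now rows[16,32) x cols[4,8) = 16x4
Op 3 fold_down: fold axis h@24; visible region now rows[24,32) x cols[4,8) = 8x4
Op 4 fold_right: fold axis v@6; visible region now rows[24,32) x cols[6,8) = 8x2
Op 5 cut(2, 0): punch at orig (26,6); cuts so far [(26, 6)]; region rows[24,32) x cols[6,8) = 8x2
Op 6 cut(6, 0): punch at orig (30,6); cuts so far [(26, 6), (30, 6)]; region rows[24,32) x cols[6,8) = 8x2
Op 7 cut(3, 1): punch at orig (27,7); cuts so far [(26, 6), (27, 7), (30, 6)]; region rows[24,32) x cols[6,8) = 8x2
Op 8 cut(5, 1): punch at orig (29,7); cuts so far [(26, 6), (27, 7), (29, 7), (30, 6)]; region rows[24,32) x cols[6,8) = 8x2
Unfold 1 (reflect across v@6): 8 holes -> [(26, 5), (26, 6), (27, 4), (27, 7), (29, 4), (29, 7), (30, 5), (30, 6)]
Unfold 2 (reflect across h@24): 16 holes -> [(17, 5), (17, 6), (18, 4), (18, 7), (20, 4), (20, 7), (21, 5), (21, 6), (26, 5), (26, 6), (27, 4), (27, 7), (29, 4), (29, 7), (30, 5), (30, 6)]
Unfold 3 (reflect across v@4): 32 holes -> [(17, 1), (17, 2), (17, 5), (17, 6), (18, 0), (18, 3), (18, 4), (18, 7), (20, 0), (20, 3), (20, 4), (20, 7), (21, 1), (21, 2), (21, 5), (21, 6), (26, 1), (26, 2), (26, 5), (26, 6), (27, 0), (27, 3), (27, 4), (27, 7), (29, 0), (29, 3), (29, 4), (29, 7), (30, 1), (30, 2), (30, 5), (30, 6)]
Unfold 4 (reflect across h@16): 64 holes -> [(1, 1), (1, 2), (1, 5), (1, 6), (2, 0), (2, 3), (2, 4), (2, 7), (4, 0), (4, 3), (4, 4), (4, 7), (5, 1), (5, 2), (5, 5), (5, 6), (10, 1), (10, 2), (10, 5), (10, 6), (11, 0), (11, 3), (11, 4), (11, 7), (13, 0), (13, 3), (13, 4), (13, 7), (14, 1), (14, 2), (14, 5), (14, 6), (17, 1), (17, 2), (17, 5), (17, 6), (18, 0), (18, 3), (18, 4), (18, 7), (20, 0), (20, 3), (20, 4), (20, 7), (21, 1), (21, 2), (21, 5), (21, 6), (26, 1), (26, 2), (26, 5), (26, 6), (27, 0), (27, 3), (27, 4), (27, 7), (29, 0), (29, 3), (29, 4), (29, 7), (30, 1), (30, 2), (30, 5), (30, 6)]
Holes: [(1, 1), (1, 2), (1, 5), (1, 6), (2, 0), (2, 3), (2, 4), (2, 7), (4, 0), (4, 3), (4, 4), (4, 7), (5, 1), (5, 2), (5, 5), (5, 6), (10, 1), (10, 2), (10, 5), (10, 6), (11, 0), (11, 3), (11, 4), (11, 7), (13, 0), (13, 3), (13, 4), (13, 7), (14, 1), (14, 2), (14, 5), (14, 6), (17, 1), (17, 2), (17, 5), (17, 6), (18, 0), (18, 3), (18, 4), (18, 7), (20, 0), (20, 3), (20, 4), (20, 7), (21, 1), (21, 2), (21, 5), (21, 6), (26, 1), (26, 2), (26, 5), (26, 6), (27, 0), (27, 3), (27, 4), (27, 7), (29, 0), (29, 3), (29, 4), (29, 7), (30, 1), (30, 2), (30, 5), (30, 6)]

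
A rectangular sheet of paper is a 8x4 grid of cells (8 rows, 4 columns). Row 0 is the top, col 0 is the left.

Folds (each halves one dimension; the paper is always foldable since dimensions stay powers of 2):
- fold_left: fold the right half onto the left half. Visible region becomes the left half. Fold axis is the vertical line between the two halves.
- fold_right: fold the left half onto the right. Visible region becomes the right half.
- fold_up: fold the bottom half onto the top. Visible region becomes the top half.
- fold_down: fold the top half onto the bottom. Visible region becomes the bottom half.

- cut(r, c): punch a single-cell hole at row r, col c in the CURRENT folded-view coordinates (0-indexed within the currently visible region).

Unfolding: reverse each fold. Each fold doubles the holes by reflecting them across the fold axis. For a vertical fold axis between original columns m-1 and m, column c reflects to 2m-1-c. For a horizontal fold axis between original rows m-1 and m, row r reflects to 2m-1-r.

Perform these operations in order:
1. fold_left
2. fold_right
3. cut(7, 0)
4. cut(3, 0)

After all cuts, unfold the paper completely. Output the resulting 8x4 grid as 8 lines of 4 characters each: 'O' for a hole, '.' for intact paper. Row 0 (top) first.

Answer: ....
....
....
OOOO
....
....
....
OOOO

Derivation:
Op 1 fold_left: fold axis v@2; visible region now rows[0,8) x cols[0,2) = 8x2
Op 2 fold_right: fold axis v@1; visible region now rows[0,8) x cols[1,2) = 8x1
Op 3 cut(7, 0): punch at orig (7,1); cuts so far [(7, 1)]; region rows[0,8) x cols[1,2) = 8x1
Op 4 cut(3, 0): punch at orig (3,1); cuts so far [(3, 1), (7, 1)]; region rows[0,8) x cols[1,2) = 8x1
Unfold 1 (reflect across v@1): 4 holes -> [(3, 0), (3, 1), (7, 0), (7, 1)]
Unfold 2 (reflect across v@2): 8 holes -> [(3, 0), (3, 1), (3, 2), (3, 3), (7, 0), (7, 1), (7, 2), (7, 3)]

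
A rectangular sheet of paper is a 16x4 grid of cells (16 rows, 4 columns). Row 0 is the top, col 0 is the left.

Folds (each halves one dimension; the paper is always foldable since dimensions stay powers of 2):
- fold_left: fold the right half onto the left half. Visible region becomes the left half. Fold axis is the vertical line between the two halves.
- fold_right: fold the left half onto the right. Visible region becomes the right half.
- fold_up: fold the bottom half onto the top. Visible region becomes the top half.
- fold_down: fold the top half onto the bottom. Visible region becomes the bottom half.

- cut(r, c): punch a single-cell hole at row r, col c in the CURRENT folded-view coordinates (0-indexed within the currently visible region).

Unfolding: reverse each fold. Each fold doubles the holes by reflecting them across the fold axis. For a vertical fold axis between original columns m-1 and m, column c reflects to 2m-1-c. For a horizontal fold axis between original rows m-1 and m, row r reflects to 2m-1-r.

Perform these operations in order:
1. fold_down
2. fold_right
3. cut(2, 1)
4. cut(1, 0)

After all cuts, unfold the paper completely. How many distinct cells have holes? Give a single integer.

Op 1 fold_down: fold axis h@8; visible region now rows[8,16) x cols[0,4) = 8x4
Op 2 fold_right: fold axis v@2; visible region now rows[8,16) x cols[2,4) = 8x2
Op 3 cut(2, 1): punch at orig (10,3); cuts so far [(10, 3)]; region rows[8,16) x cols[2,4) = 8x2
Op 4 cut(1, 0): punch at orig (9,2); cuts so far [(9, 2), (10, 3)]; region rows[8,16) x cols[2,4) = 8x2
Unfold 1 (reflect across v@2): 4 holes -> [(9, 1), (9, 2), (10, 0), (10, 3)]
Unfold 2 (reflect across h@8): 8 holes -> [(5, 0), (5, 3), (6, 1), (6, 2), (9, 1), (9, 2), (10, 0), (10, 3)]

Answer: 8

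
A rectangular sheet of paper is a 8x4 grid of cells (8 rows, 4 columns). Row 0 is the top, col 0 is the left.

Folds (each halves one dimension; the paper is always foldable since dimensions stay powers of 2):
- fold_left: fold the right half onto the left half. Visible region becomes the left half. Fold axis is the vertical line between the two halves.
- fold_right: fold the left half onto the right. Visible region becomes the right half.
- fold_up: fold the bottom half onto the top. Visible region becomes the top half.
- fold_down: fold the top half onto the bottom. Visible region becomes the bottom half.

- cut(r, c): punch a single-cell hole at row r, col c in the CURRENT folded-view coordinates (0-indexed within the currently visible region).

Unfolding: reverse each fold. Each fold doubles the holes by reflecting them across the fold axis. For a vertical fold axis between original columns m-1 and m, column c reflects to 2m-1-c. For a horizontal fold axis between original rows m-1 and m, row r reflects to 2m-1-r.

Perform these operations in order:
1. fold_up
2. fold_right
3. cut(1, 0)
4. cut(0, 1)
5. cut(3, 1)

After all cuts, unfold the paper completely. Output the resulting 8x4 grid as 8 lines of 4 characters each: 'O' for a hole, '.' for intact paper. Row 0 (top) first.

Answer: O..O
.OO.
....
O..O
O..O
....
.OO.
O..O

Derivation:
Op 1 fold_up: fold axis h@4; visible region now rows[0,4) x cols[0,4) = 4x4
Op 2 fold_right: fold axis v@2; visible region now rows[0,4) x cols[2,4) = 4x2
Op 3 cut(1, 0): punch at orig (1,2); cuts so far [(1, 2)]; region rows[0,4) x cols[2,4) = 4x2
Op 4 cut(0, 1): punch at orig (0,3); cuts so far [(0, 3), (1, 2)]; region rows[0,4) x cols[2,4) = 4x2
Op 5 cut(3, 1): punch at orig (3,3); cuts so far [(0, 3), (1, 2), (3, 3)]; region rows[0,4) x cols[2,4) = 4x2
Unfold 1 (reflect across v@2): 6 holes -> [(0, 0), (0, 3), (1, 1), (1, 2), (3, 0), (3, 3)]
Unfold 2 (reflect across h@4): 12 holes -> [(0, 0), (0, 3), (1, 1), (1, 2), (3, 0), (3, 3), (4, 0), (4, 3), (6, 1), (6, 2), (7, 0), (7, 3)]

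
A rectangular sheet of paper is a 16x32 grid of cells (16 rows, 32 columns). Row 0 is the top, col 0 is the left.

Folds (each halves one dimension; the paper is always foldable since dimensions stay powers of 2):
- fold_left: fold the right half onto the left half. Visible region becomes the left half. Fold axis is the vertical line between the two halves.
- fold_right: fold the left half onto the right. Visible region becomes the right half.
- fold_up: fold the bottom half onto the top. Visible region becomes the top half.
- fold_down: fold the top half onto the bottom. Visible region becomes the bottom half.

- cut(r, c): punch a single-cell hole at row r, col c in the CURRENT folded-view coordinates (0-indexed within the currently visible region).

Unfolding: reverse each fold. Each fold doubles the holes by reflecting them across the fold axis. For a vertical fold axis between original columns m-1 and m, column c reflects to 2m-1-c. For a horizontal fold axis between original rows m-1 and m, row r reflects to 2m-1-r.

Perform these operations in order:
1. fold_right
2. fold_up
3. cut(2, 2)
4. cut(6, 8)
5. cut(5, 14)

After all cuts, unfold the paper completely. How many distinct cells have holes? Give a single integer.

Op 1 fold_right: fold axis v@16; visible region now rows[0,16) x cols[16,32) = 16x16
Op 2 fold_up: fold axis h@8; visible region now rows[0,8) x cols[16,32) = 8x16
Op 3 cut(2, 2): punch at orig (2,18); cuts so far [(2, 18)]; region rows[0,8) x cols[16,32) = 8x16
Op 4 cut(6, 8): punch at orig (6,24); cuts so far [(2, 18), (6, 24)]; region rows[0,8) x cols[16,32) = 8x16
Op 5 cut(5, 14): punch at orig (5,30); cuts so far [(2, 18), (5, 30), (6, 24)]; region rows[0,8) x cols[16,32) = 8x16
Unfold 1 (reflect across h@8): 6 holes -> [(2, 18), (5, 30), (6, 24), (9, 24), (10, 30), (13, 18)]
Unfold 2 (reflect across v@16): 12 holes -> [(2, 13), (2, 18), (5, 1), (5, 30), (6, 7), (6, 24), (9, 7), (9, 24), (10, 1), (10, 30), (13, 13), (13, 18)]

Answer: 12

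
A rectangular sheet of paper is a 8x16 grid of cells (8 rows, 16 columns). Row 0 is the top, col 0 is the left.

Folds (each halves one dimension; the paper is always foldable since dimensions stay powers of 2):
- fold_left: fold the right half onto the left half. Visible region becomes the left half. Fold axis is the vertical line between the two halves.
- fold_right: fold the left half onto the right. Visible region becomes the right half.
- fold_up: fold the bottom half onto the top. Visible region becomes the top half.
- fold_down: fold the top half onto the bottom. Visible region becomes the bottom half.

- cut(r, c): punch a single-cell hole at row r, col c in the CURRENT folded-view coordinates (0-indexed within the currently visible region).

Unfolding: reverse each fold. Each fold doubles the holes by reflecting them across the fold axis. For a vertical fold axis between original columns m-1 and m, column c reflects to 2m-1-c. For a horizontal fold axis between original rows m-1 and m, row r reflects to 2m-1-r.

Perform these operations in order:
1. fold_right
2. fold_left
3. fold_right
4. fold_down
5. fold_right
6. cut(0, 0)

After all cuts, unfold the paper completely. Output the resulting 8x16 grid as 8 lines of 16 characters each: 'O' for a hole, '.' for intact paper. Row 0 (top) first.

Op 1 fold_right: fold axis v@8; visible region now rows[0,8) x cols[8,16) = 8x8
Op 2 fold_left: fold axis v@12; visible region now rows[0,8) x cols[8,12) = 8x4
Op 3 fold_right: fold axis v@10; visible region now rows[0,8) x cols[10,12) = 8x2
Op 4 fold_down: fold axis h@4; visible region now rows[4,8) x cols[10,12) = 4x2
Op 5 fold_right: fold axis v@11; visible region now rows[4,8) x cols[11,12) = 4x1
Op 6 cut(0, 0): punch at orig (4,11); cuts so far [(4, 11)]; region rows[4,8) x cols[11,12) = 4x1
Unfold 1 (reflect across v@11): 2 holes -> [(4, 10), (4, 11)]
Unfold 2 (reflect across h@4): 4 holes -> [(3, 10), (3, 11), (4, 10), (4, 11)]
Unfold 3 (reflect across v@10): 8 holes -> [(3, 8), (3, 9), (3, 10), (3, 11), (4, 8), (4, 9), (4, 10), (4, 11)]
Unfold 4 (reflect across v@12): 16 holes -> [(3, 8), (3, 9), (3, 10), (3, 11), (3, 12), (3, 13), (3, 14), (3, 15), (4, 8), (4, 9), (4, 10), (4, 11), (4, 12), (4, 13), (4, 14), (4, 15)]
Unfold 5 (reflect across v@8): 32 holes -> [(3, 0), (3, 1), (3, 2), (3, 3), (3, 4), (3, 5), (3, 6), (3, 7), (3, 8), (3, 9), (3, 10), (3, 11), (3, 12), (3, 13), (3, 14), (3, 15), (4, 0), (4, 1), (4, 2), (4, 3), (4, 4), (4, 5), (4, 6), (4, 7), (4, 8), (4, 9), (4, 10), (4, 11), (4, 12), (4, 13), (4, 14), (4, 15)]

Answer: ................
................
................
OOOOOOOOOOOOOOOO
OOOOOOOOOOOOOOOO
................
................
................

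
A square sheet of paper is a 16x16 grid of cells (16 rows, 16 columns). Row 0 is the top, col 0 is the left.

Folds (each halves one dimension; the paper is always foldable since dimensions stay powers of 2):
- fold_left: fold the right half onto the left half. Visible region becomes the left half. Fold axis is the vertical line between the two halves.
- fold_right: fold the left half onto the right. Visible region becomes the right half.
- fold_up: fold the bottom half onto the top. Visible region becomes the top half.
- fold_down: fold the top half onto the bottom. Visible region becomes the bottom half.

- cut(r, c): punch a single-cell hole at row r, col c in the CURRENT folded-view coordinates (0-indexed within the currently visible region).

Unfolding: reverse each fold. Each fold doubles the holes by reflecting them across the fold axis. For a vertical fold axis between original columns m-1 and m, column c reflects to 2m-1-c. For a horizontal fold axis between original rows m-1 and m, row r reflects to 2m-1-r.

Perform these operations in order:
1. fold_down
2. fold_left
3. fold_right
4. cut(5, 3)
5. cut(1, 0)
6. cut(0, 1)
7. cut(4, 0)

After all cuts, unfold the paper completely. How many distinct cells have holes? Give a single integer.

Answer: 32

Derivation:
Op 1 fold_down: fold axis h@8; visible region now rows[8,16) x cols[0,16) = 8x16
Op 2 fold_left: fold axis v@8; visible region now rows[8,16) x cols[0,8) = 8x8
Op 3 fold_right: fold axis v@4; visible region now rows[8,16) x cols[4,8) = 8x4
Op 4 cut(5, 3): punch at orig (13,7); cuts so far [(13, 7)]; region rows[8,16) x cols[4,8) = 8x4
Op 5 cut(1, 0): punch at orig (9,4); cuts so far [(9, 4), (13, 7)]; region rows[8,16) x cols[4,8) = 8x4
Op 6 cut(0, 1): punch at orig (8,5); cuts so far [(8, 5), (9, 4), (13, 7)]; region rows[8,16) x cols[4,8) = 8x4
Op 7 cut(4, 0): punch at orig (12,4); cuts so far [(8, 5), (9, 4), (12, 4), (13, 7)]; region rows[8,16) x cols[4,8) = 8x4
Unfold 1 (reflect across v@4): 8 holes -> [(8, 2), (8, 5), (9, 3), (9, 4), (12, 3), (12, 4), (13, 0), (13, 7)]
Unfold 2 (reflect across v@8): 16 holes -> [(8, 2), (8, 5), (8, 10), (8, 13), (9, 3), (9, 4), (9, 11), (9, 12), (12, 3), (12, 4), (12, 11), (12, 12), (13, 0), (13, 7), (13, 8), (13, 15)]
Unfold 3 (reflect across h@8): 32 holes -> [(2, 0), (2, 7), (2, 8), (2, 15), (3, 3), (3, 4), (3, 11), (3, 12), (6, 3), (6, 4), (6, 11), (6, 12), (7, 2), (7, 5), (7, 10), (7, 13), (8, 2), (8, 5), (8, 10), (8, 13), (9, 3), (9, 4), (9, 11), (9, 12), (12, 3), (12, 4), (12, 11), (12, 12), (13, 0), (13, 7), (13, 8), (13, 15)]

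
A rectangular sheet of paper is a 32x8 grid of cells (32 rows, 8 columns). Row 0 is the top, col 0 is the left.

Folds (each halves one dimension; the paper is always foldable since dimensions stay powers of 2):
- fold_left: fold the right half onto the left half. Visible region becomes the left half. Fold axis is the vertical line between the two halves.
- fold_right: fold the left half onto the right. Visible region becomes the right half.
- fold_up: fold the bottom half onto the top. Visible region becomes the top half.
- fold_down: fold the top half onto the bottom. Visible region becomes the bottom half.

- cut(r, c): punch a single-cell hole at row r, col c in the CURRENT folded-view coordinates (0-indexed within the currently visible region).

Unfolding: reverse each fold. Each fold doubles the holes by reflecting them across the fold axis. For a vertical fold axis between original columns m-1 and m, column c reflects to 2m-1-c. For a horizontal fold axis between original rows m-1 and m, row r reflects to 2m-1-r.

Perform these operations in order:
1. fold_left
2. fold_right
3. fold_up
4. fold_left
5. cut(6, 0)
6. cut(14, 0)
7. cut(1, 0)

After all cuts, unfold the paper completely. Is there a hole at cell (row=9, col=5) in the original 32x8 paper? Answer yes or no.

Op 1 fold_left: fold axis v@4; visible region now rows[0,32) x cols[0,4) = 32x4
Op 2 fold_right: fold axis v@2; visible region now rows[0,32) x cols[2,4) = 32x2
Op 3 fold_up: fold axis h@16; visible region now rows[0,16) x cols[2,4) = 16x2
Op 4 fold_left: fold axis v@3; visible region now rows[0,16) x cols[2,3) = 16x1
Op 5 cut(6, 0): punch at orig (6,2); cuts so far [(6, 2)]; region rows[0,16) x cols[2,3) = 16x1
Op 6 cut(14, 0): punch at orig (14,2); cuts so far [(6, 2), (14, 2)]; region rows[0,16) x cols[2,3) = 16x1
Op 7 cut(1, 0): punch at orig (1,2); cuts so far [(1, 2), (6, 2), (14, 2)]; region rows[0,16) x cols[2,3) = 16x1
Unfold 1 (reflect across v@3): 6 holes -> [(1, 2), (1, 3), (6, 2), (6, 3), (14, 2), (14, 3)]
Unfold 2 (reflect across h@16): 12 holes -> [(1, 2), (1, 3), (6, 2), (6, 3), (14, 2), (14, 3), (17, 2), (17, 3), (25, 2), (25, 3), (30, 2), (30, 3)]
Unfold 3 (reflect across v@2): 24 holes -> [(1, 0), (1, 1), (1, 2), (1, 3), (6, 0), (6, 1), (6, 2), (6, 3), (14, 0), (14, 1), (14, 2), (14, 3), (17, 0), (17, 1), (17, 2), (17, 3), (25, 0), (25, 1), (25, 2), (25, 3), (30, 0), (30, 1), (30, 2), (30, 3)]
Unfold 4 (reflect across v@4): 48 holes -> [(1, 0), (1, 1), (1, 2), (1, 3), (1, 4), (1, 5), (1, 6), (1, 7), (6, 0), (6, 1), (6, 2), (6, 3), (6, 4), (6, 5), (6, 6), (6, 7), (14, 0), (14, 1), (14, 2), (14, 3), (14, 4), (14, 5), (14, 6), (14, 7), (17, 0), (17, 1), (17, 2), (17, 3), (17, 4), (17, 5), (17, 6), (17, 7), (25, 0), (25, 1), (25, 2), (25, 3), (25, 4), (25, 5), (25, 6), (25, 7), (30, 0), (30, 1), (30, 2), (30, 3), (30, 4), (30, 5), (30, 6), (30, 7)]
Holes: [(1, 0), (1, 1), (1, 2), (1, 3), (1, 4), (1, 5), (1, 6), (1, 7), (6, 0), (6, 1), (6, 2), (6, 3), (6, 4), (6, 5), (6, 6), (6, 7), (14, 0), (14, 1), (14, 2), (14, 3), (14, 4), (14, 5), (14, 6), (14, 7), (17, 0), (17, 1), (17, 2), (17, 3), (17, 4), (17, 5), (17, 6), (17, 7), (25, 0), (25, 1), (25, 2), (25, 3), (25, 4), (25, 5), (25, 6), (25, 7), (30, 0), (30, 1), (30, 2), (30, 3), (30, 4), (30, 5), (30, 6), (30, 7)]

Answer: no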